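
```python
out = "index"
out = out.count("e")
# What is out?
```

Trace:
`out = "index"` → out = 'index'
`out = out.count("e")` → out = 1
So out = 1

Answer: 1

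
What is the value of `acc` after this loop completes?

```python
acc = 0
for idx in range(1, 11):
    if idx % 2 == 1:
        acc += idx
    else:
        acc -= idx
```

Add odd, subtract even
`acc` takes the values: 0 → 1 → -1 → 2 → -2 → 3 → -3 → 4 → -4 → 5 → -5

Answer: -5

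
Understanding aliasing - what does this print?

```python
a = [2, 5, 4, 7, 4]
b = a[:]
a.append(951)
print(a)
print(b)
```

Key concept: slice [:] creates copy.
Step by step:
`a = [2, 5, 4, 7, 4]` → a = [2, 5, 4, 7, 4]
`b = a[:]` → b = [2, 5, 4, 7, 4]
`a.append(951)` → a = [2, 5, 4, 7, 4, 951]
`print(a)` → prints [2, 5, 4, 7, 4, 951]
`print(b)` → prints [2, 5, 4, 7, 4]

Answer:
[2, 5, 4, 7, 4, 951]
[2, 5, 4, 7, 4]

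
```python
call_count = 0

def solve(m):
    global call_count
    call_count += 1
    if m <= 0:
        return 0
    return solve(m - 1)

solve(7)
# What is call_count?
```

Linear recursion stepping by 1: 8 calls from m=7 down to ≤0.

Answer: 8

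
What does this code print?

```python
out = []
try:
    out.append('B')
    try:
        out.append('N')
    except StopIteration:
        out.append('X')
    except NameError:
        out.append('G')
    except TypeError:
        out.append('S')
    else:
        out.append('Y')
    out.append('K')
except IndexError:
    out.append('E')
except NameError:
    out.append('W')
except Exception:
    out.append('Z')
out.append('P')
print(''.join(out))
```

Execution trace: 'B' (try body) → 'N' (inner try body, no exception) → 'Y' (inner else) → 'K' (try body, no exception) → 'P' (after the try/except). Output: BNYKP

Answer: BNYKP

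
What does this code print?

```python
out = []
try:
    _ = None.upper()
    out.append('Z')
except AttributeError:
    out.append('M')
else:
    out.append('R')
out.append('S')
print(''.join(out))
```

Execution trace: 'M' (except AttributeError) → 'S' (after the try/except). Output: MS

Answer: MS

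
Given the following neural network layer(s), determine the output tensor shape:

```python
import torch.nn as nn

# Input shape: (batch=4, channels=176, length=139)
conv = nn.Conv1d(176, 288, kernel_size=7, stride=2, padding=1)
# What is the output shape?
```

Input: (4, 176, 139) -> Output: (4, 288, 68)

Answer: (4, 288, 68)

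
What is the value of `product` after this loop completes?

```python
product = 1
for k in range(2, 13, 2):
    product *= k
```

Product of even numbers 2 to 12
`product` takes the values: 1 → 2 → 8 → 48 → 384 → 3840 → 46080

Answer: 46080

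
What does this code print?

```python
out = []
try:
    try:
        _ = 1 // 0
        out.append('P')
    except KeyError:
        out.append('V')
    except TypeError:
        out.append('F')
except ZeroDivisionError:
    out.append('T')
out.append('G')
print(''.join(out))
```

Execution trace: 'T' (outer except ZeroDivisionError) → 'G' (after the try/except). Output: TG

Answer: TG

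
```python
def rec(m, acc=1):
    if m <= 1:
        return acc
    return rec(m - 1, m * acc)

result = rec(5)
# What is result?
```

Accumulator trace (n, acc): (5, 1) -> (4, 5) -> (3, 20) -> (2, 60) -> (1, 120) -> return 120

Answer: 120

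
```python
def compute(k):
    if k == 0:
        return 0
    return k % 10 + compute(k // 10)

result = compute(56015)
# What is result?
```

Sum of digits of 56015: 5 + 1 + 0 + 6 + 5 = 17

Answer: 17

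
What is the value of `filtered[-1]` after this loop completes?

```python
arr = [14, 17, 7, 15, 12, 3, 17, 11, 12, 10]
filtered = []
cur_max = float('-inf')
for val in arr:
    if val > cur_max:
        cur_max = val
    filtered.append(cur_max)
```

Running max ends at 17
`filtered` takes the values: [] → [14] → [14, 17] → [14, 17, 17] → [14, 17, 17, 17] → [14, 17, 17, 17, 17] → [14, 17, 17, 17, 17, 17] → [14, 17, 17, 17, 17, 17, 17] → [14, 17, 17, 17, 17, 17, 17, 17] → [14, 17, 17, 17, 17, 17, 17, 17, 17] → [14, 17, 17, 17, 17, 17, 17, 17, 17, 17]
So `filtered[-1]` = 17

Answer: 17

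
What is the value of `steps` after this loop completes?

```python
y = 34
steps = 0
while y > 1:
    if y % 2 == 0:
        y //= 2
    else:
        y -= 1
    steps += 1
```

Steps to reduce 34 to 1
`steps` takes the values: 0 → 1 → 2 → 3 → 4 → 5 → 6

Answer: 6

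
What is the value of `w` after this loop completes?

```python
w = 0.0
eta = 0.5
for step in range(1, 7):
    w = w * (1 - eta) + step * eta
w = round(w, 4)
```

Moving average with lr=0.5
`w` takes the values: 0.0 → 0.5 → 1.25 → 2.125 → 3.0625 → 4.03125 → 5.015625 → 5.0156

Answer: 5.0156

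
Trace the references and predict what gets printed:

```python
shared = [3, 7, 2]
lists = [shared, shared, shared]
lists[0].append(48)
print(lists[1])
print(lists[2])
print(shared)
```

Key concept: list of same reference.
Step by step:
`shared = [3, 7, 2]` → shared = [3, 7, 2]
`lists = [shared, shared, shared]` → lists = [[3, 7, 2], [3, 7, 2], [3, 7, 2]]
`lists[0].append(48)` → shared = [3, 7, 2, 48]; lists = [[3, 7, 2, 48], [3, 7, 2, 48], [3, 7, 2, 48]]
`print(lists[1])` → prints [3, 7, 2, 48]
`print(lists[2])` → prints [3, 7, 2, 48]
`print(shared)` → prints [3, 7, 2, 48]

Answer:
[3, 7, 2, 48]
[3, 7, 2, 48]
[3, 7, 2, 48]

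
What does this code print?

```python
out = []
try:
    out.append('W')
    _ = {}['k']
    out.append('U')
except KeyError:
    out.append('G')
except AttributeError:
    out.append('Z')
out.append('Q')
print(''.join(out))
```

Execution trace: 'W' (try body) → 'G' (except KeyError) → 'Q' (after the try/except). Output: WGQ

Answer: WGQ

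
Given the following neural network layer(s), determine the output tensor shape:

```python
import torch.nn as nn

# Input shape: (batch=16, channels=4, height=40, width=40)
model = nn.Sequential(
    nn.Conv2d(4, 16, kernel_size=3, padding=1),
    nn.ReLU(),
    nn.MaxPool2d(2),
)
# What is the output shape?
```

Input: (16, 4, 40, 40) -> after Conv2d: (16, 16, 40, 40) -> after ReLU: (16, 16, 40, 40) -> Output: (16, 16, 20, 20)

Answer: (16, 16, 20, 20)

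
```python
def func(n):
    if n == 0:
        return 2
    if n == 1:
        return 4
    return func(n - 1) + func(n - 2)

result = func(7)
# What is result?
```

Build up from base cases: func(0)=2, func(1)=4, func(2)=6, func(3)=10, func(4)=16, func(5)=26, func(6)=42, ..., func(7)=68

Answer: 68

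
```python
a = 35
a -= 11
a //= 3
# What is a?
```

Trace:
`a = 35` → a = 35
`a -= 11` → a = 24
`a //= 3` → a = 8
So a = 8

Answer: 8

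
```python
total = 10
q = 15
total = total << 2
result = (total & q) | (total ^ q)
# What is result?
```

Trace:
`total = 10` → total = 10
`q = 15` → q = 15
`total = total << 2` → total = 40
`result = (total & q) | (total ^ q)` → result = 47
So result = 47

Answer: 47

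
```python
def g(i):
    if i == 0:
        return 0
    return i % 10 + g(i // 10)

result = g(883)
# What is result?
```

Sum of digits of 883: 3 + 8 + 8 = 19

Answer: 19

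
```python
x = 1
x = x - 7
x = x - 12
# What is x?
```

Trace:
`x = 1` → x = 1
`x = x - 7` → x = -6
`x = x - 12` → x = -18
So x = -18

Answer: -18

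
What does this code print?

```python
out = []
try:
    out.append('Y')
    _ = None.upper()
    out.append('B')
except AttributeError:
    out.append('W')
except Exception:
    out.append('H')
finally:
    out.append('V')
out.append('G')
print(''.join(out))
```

Execution trace: 'Y' (try body) → 'W' (except AttributeError) → 'V' (finally) → 'G' (after the try/except). Output: YWVG

Answer: YWVG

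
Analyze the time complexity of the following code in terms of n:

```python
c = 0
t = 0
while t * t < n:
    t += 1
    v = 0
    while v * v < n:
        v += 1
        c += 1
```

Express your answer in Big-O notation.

Each loop level contributes: √n × √n. Multiplying the contributions gives O(n).

Answer: O(n)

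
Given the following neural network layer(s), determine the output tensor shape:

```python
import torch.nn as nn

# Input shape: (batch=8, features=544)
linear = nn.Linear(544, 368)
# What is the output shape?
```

Input: (8, 544) -> Output: (8, 368)

Answer: (8, 368)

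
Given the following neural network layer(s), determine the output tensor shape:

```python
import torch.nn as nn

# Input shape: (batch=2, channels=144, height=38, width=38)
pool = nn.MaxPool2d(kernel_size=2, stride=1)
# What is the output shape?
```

Input: (2, 144, 38, 38) -> Output: (2, 144, 37, 37)

Answer: (2, 144, 37, 37)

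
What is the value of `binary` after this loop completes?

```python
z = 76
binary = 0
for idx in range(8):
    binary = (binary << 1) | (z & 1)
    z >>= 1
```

Reverse lowest 8 bits of 76
`binary` takes the values: 0 → 1 → 3 → 6 → 12 → 25 → 50

Answer: 50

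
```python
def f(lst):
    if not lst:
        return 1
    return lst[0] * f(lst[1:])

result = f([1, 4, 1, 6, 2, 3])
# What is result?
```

Product over [1, 4, 1, 6, 2, 3] = 1 * 4 * 1 * 6 * 2 * 3 = 144

Answer: 144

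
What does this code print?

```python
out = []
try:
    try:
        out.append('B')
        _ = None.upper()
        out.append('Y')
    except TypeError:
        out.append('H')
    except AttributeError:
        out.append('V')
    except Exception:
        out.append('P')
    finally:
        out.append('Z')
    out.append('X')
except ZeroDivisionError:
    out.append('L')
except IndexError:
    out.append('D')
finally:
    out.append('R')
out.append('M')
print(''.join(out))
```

Execution trace: 'B' (inner try body) → 'V' (inner except AttributeError) → 'Z' (inner finally) → 'X' (try body, no exception) → 'R' (finally) → 'M' (after the try/except). Output: BVZXRM

Answer: BVZXRM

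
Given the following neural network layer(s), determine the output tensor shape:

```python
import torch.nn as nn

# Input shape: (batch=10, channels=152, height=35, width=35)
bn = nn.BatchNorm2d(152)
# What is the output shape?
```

Input: (10, 152, 35, 35) -> Output: (10, 152, 35, 35)

Answer: (10, 152, 35, 35)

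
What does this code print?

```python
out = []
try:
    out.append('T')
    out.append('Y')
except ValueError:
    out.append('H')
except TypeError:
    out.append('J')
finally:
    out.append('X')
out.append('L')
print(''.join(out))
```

Execution trace: 'T' (try body) → 'Y' (try body, no exception) → 'X' (finally) → 'L' (after the try/except). Output: TYXL

Answer: TYXL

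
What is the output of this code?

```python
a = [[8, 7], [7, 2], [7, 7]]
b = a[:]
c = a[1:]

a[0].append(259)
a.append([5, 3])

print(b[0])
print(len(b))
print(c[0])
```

Key concept: slice with nested mutation.
Step by step:
`a = [[8, 7], [7, 2], [7, 7]]` → a = [[8, 7], [7, 2], [7, 7]]
`b = a[:]` → b = [[8, 7], [7, 2], [7, 7]]
`c = a[1:]` → c = [[7, 2], [7, 7]]
`a[0].append(259)` → a = [[8, 7, 259], [7, 2], [7, 7]]; b = [[8, 7, 259], [7, 2], [7, 7]]
`a.append([5, 3])` → a = [[8, 7, 259], [7, 2], [7, 7], [5, 3]]
`print(b[0])` → prints [8, 7, 259]
`print(len(b))` → prints 3
`print(c[0])` → prints [7, 2]

Answer:
[8, 7, 259]
3
[7, 2]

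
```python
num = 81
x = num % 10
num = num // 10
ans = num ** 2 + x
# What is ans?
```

Trace:
`num = 81` → num = 81
`x = num % 10` → x = 1
`num = num // 10` → num = 8
`ans = num ** 2 + x` → ans = 65
So ans = 65

Answer: 65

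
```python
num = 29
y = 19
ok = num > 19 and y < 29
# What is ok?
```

Trace:
`num = 29` → num = 29
`y = 19` → y = 19
`ok = num > 19 and y < 29` → ok = True
So ok = True

Answer: True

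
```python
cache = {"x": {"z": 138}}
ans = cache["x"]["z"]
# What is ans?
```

Trace:
`cache = {"x": {"z": 138}}` → cache = {'x': {'z': 138}}
`ans = cache["x"]["z"]` → ans = 138
So ans = 138

Answer: 138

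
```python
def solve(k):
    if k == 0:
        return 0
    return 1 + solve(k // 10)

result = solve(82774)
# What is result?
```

Count of digits of 82774: 5

Answer: 5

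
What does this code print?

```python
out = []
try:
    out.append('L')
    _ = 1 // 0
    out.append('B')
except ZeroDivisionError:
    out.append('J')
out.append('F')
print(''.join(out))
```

Execution trace: 'L' (try body) → 'J' (except ZeroDivisionError) → 'F' (after the try/except). Output: LJF

Answer: LJF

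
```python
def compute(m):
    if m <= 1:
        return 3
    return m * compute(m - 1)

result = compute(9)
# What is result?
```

compute(9) = 9 * 8 * 7 * 6 * 5 * 4 * 3 * 2 * 3 = 1088640

Answer: 1088640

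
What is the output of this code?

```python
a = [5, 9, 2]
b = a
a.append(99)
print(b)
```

Key concept: basic list aliasing.
Step by step:
`a = [5, 9, 2]` → a = [5, 9, 2]
`b = a` → b = [5, 9, 2] (same object as a)
`a.append(99)` → a = [5, 9, 2, 99] (same object as b); b = [5, 9, 2, 99] (same object as a)
`print(b)` → prints [5, 9, 2, 99]

Answer: [5, 9, 2, 99]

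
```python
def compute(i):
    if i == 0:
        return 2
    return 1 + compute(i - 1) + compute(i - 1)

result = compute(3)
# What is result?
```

compute(i) = 1 + 2·compute(i-1), compute(0)=2. Closed form: (2+1)·2^3 - 1 = 23.

Answer: 23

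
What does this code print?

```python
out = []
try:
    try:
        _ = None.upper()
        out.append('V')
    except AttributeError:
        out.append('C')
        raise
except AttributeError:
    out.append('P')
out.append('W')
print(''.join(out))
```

Execution trace: 'C' (inner except AttributeError) → 'P' (outer except AttributeError) → 'W' (after the try/except). Output: CPW

Answer: CPW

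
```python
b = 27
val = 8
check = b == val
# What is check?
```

Trace:
`b = 27` → b = 27
`val = 8` → val = 8
`check = b == val` → check = False
So check = False

Answer: False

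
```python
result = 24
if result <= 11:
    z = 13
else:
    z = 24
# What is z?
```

Trace:
`result = 24` → result = 24
`if result <= 11: ...` → result <= 11 is False, take else branch → z = 24
So z = 24

Answer: 24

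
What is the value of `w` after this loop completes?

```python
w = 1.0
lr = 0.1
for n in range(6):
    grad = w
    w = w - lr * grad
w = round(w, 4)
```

Gradient descent: w = 1.0 * (1 - 0.1)^6
`w` takes the values: 1.0 → 0.9 → 0.81 → 0.729 → 0.6561 → 0.59049 → 0.531441 → 0.5314

Answer: 0.5314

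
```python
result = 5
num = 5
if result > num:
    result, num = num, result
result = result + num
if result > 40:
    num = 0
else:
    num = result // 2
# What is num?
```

Trace:
`result = 5` → result = 5
`num = 5` → num = 5
`if result > num: ...` → result > num is False → no variable changes
`result = result + num` → result = 10
`if result > 40: ...` → result > 40 is False, take else branch → no variable changes
So num = 5

Answer: 5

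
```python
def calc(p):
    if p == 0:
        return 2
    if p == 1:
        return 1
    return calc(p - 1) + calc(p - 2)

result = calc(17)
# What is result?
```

Build up from base cases: calc(0)=2, calc(1)=1, calc(2)=3, calc(3)=4, calc(4)=7, calc(5)=11, calc(6)=18, ..., calc(17)=3571

Answer: 3571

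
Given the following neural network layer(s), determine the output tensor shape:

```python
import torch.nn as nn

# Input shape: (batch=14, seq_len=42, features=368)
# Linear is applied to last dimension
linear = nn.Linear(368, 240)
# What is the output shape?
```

Input: (14, 42, 368) -> Output: (14, 42, 240)

Answer: (14, 42, 240)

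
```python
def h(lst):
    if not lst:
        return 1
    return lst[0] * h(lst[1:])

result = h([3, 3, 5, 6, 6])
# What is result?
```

Product over [3, 3, 5, 6, 6] = 3 * 3 * 5 * 6 * 6 = 1620

Answer: 1620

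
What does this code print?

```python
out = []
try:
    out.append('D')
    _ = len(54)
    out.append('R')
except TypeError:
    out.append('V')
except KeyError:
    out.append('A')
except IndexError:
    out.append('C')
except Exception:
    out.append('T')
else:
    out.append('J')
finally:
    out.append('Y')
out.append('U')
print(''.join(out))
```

Execution trace: 'D' (try body) → 'V' (except TypeError) → 'Y' (finally) → 'U' (after the try/except). Output: DVYU

Answer: DVYU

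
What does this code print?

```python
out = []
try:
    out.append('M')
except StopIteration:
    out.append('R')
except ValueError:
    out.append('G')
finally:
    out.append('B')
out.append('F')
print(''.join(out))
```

Execution trace: 'M' (try body, no exception) → 'B' (finally) → 'F' (after the try/except). Output: MBF

Answer: MBF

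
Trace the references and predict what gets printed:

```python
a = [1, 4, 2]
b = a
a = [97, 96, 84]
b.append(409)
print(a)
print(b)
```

Key concept: rebinding vs mutation: a is rebound to a new list, b still points at the original.
Step by step:
`a = [1, 4, 2]` → a = [1, 4, 2]
`b = a` → b = [1, 4, 2] (same object as a)
`a = [97, 96, 84]` → a = [97, 96, 84]
`b.append(409)` → b = [1, 4, 2, 409]
`print(a)` → prints [97, 96, 84]
`print(b)` → prints [1, 4, 2, 409]

Answer:
[97, 96, 84]
[1, 4, 2, 409]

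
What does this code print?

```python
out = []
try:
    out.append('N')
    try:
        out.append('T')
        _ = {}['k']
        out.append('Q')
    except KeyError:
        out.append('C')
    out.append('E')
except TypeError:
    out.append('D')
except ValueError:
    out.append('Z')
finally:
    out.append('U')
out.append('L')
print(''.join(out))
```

Execution trace: 'N' (try body) → 'T' (inner try body) → 'C' (inner except KeyError) → 'E' (try body, no exception) → 'U' (finally) → 'L' (after the try/except). Output: NTCEUL

Answer: NTCEUL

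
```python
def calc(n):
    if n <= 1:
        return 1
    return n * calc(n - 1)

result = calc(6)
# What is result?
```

calc(6) = 6 * 5 * 4 * 3 * 2 * 1 = 720

Answer: 720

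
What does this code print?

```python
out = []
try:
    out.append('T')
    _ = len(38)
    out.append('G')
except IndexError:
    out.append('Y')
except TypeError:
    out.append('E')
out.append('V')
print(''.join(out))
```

Execution trace: 'T' (try body) → 'E' (except TypeError) → 'V' (after the try/except). Output: TEV

Answer: TEV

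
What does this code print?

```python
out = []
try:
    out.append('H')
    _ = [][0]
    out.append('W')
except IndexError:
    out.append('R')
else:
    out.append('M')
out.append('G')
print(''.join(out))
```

Execution trace: 'H' (try body) → 'R' (except IndexError) → 'G' (after the try/except). Output: HRG

Answer: HRG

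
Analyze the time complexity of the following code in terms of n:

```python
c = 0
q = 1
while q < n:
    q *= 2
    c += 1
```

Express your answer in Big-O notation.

Each loop level contributes: log n. Multiplying the contributions gives O(log n).

Answer: O(log n)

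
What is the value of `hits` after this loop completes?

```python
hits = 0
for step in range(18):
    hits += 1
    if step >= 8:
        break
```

Loop breaks when step reaches 8, hits is 9
`hits` takes the values: 0 → 1 → 2 → 3 → 4 → 5 → 6 → 7 → 8 → 9

Answer: 9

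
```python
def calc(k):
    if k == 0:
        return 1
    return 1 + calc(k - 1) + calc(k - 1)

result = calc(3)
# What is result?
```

calc(k) = 1 + 2·calc(k-1), calc(0)=1. Closed form: (1+1)·2^3 - 1 = 15.

Answer: 15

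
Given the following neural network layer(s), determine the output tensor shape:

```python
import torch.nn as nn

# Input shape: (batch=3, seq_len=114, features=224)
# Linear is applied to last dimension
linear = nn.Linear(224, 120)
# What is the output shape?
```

Input: (3, 114, 224) -> Output: (3, 114, 120)

Answer: (3, 114, 120)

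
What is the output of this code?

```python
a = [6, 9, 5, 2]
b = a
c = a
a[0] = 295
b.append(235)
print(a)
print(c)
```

Key concept: multiple aliases.
Step by step:
`a = [6, 9, 5, 2]` → a = [6, 9, 5, 2]
`b = a` → b = [6, 9, 5, 2] (same object as a)
`c = a` → c = [6, 9, 5, 2] (same object as a, b)
`a[0] = 295` → a = [295, 9, 5, 2] (same object as b, c); b = [295, 9, 5, 2] (same object as a, c); c = [295, 9, 5, 2] (same object as a, b)
`b.append(235)` → a = [295, 9, 5, 2, 235] (same object as b, c); b = [295, 9, 5, 2, 235] (same object as a, c); c = [295, 9, 5, 2, 235] (same object as a, b)
`print(a)` → prints [295, 9, 5, 2, 235]
`print(c)` → prints [295, 9, 5, 2, 235]

Answer:
[295, 9, 5, 2, 235]
[295, 9, 5, 2, 235]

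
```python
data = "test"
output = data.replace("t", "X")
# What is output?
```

Trace:
`data = "test"` → data = 'test'
`output = data.replace("t", "X")` → output = 'XesX'
So output = 'XesX'

Answer: 'XesX'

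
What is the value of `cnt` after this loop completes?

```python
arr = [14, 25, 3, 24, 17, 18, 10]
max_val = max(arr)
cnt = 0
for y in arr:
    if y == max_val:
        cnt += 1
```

Count of max value 25 in [14, 25, 3, 24, 17, 18, 10]
`cnt` takes the values: 0 → 1

Answer: 1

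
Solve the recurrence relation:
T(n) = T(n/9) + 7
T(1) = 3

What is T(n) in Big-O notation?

Each step divides n by 9 and adds 7. After log_9(n) steps we reach T(1)=3. So T(n) = 7·log_9(n) + 3 = O(log n).

Answer: O(log n)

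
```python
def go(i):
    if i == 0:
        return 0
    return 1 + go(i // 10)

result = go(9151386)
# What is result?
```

Count of digits of 9151386: 7

Answer: 7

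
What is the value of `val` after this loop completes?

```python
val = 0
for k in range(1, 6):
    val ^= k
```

XOR of 1 to 5
`val` takes the values: 0 → 1 → 3 → 0 → 4 → 1

Answer: 1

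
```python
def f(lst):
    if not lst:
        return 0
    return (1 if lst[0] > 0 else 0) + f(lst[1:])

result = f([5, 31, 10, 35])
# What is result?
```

Count of positive elements in [5, 31, 10, 35] = 4

Answer: 4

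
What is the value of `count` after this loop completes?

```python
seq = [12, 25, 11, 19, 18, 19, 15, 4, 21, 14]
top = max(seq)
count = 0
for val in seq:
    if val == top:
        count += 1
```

Count of max value 25 in [12, 25, 11, 19, 18, 19, 15, 4, 21, 14]
`count` takes the values: 0 → 1

Answer: 1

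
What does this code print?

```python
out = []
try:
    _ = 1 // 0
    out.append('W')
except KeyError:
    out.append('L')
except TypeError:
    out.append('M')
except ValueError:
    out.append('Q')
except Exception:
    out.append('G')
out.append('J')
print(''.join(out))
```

Execution trace: 'G' (except Exception) → 'J' (after the try/except). Output: GJ

Answer: GJ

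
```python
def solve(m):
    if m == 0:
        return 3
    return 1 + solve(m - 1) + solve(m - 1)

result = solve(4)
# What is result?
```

solve(m) = 1 + 2·solve(m-1), solve(0)=3. Closed form: (3+1)·2^4 - 1 = 63.

Answer: 63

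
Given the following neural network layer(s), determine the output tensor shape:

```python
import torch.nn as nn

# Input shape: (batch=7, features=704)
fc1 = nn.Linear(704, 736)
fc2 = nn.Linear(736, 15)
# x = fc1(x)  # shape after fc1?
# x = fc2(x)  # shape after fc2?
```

Input: (7, 704) -> after fc1: (7, 736) -> Output: (7, 15)

Answer: (7, 15)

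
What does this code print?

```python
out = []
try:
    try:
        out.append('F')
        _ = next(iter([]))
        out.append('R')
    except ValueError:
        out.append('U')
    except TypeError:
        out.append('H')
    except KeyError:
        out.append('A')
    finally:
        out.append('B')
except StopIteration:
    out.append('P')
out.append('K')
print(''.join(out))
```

Execution trace: 'F' (try body) → 'B' (finally) → 'P' (outer except StopIteration) → 'K' (after the try/except). Output: FBPK

Answer: FBPK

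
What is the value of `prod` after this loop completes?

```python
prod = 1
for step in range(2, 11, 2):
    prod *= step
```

Product of even numbers 2 to 10
`prod` takes the values: 1 → 2 → 8 → 48 → 384 → 3840

Answer: 3840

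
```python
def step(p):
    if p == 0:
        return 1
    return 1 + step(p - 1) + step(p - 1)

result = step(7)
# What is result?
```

step(p) = 1 + 2·step(p-1), step(0)=1. Closed form: (1+1)·2^7 - 1 = 255.

Answer: 255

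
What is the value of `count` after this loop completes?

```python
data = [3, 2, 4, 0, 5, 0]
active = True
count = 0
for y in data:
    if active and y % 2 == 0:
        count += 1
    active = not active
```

Count even values at even positions
`count` takes the values: 0 → 1

Answer: 1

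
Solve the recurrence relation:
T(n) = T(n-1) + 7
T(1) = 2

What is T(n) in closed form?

Unrolling: T(n) = T(1) + 7·(n-1) = 2 + 7(n-1) = 7n - 5.

Answer: T(n) = 7n - 5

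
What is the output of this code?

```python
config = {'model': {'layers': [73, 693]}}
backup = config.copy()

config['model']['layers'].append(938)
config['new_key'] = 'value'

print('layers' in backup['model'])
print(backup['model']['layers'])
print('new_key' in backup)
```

Key concept: shallow copy gotcha with nested dict.
Step by step:
`config = {'model': {'layers': [73, 693]}}` → config = {'model': {'layers': [73, 693]}}
`backup = config.copy()` → backup = {'model': {'layers': [73, 693]}}
`config['model']['layers'].append(938)` → config = {'model': {'layers': [73, 693, 938]}}; backup = {'model': {'layers': [73, 693, 938]}}
`config['new_key'] = 'value'` → config = {'model': {'layers': [73, 693, 938]}, 'new_key': 'value'}
`print('layers' in backup['model'])` → prints True
`print(backup['model']['layers'])` → prints [73, 693, 938]
`print('new_key' in backup)` → prints False

Answer:
True
[73, 693, 938]
False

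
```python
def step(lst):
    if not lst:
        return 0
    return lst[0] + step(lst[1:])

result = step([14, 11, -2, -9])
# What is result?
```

14 + 11 + (-2) + (-9) + 0 = 14

Answer: 14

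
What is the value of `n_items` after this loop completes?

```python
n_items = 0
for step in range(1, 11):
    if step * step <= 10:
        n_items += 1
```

Count numbers where step² ≤ 10
`n_items` takes the values: 0 → 1 → 2 → 3

Answer: 3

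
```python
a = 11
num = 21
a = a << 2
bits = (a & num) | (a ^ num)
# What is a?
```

Trace:
`a = 11` → a = 11
`num = 21` → num = 21
`a = a << 2` → a = 44
`bits = (a & num) | (a ^ num)` → bits = 61
So a = 44

Answer: 44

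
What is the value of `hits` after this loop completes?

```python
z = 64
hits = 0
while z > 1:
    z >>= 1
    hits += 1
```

Count right shifts until 1
`hits` takes the values: 0 → 1 → 2 → 3 → 4 → 5 → 6

Answer: 6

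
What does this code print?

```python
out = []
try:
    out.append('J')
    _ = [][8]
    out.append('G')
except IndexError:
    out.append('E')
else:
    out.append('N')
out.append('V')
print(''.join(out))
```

Execution trace: 'J' (try body) → 'E' (except IndexError) → 'V' (after the try/except). Output: JEV

Answer: JEV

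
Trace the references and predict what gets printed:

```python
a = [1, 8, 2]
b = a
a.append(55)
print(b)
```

Key concept: basic list aliasing.
Step by step:
`a = [1, 8, 2]` → a = [1, 8, 2]
`b = a` → b = [1, 8, 2] (same object as a)
`a.append(55)` → a = [1, 8, 2, 55] (same object as b); b = [1, 8, 2, 55] (same object as a)
`print(b)` → prints [1, 8, 2, 55]

Answer: [1, 8, 2, 55]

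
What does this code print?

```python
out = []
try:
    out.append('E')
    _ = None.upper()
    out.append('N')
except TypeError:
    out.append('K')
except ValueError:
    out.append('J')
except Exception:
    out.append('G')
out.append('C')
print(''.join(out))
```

Execution trace: 'E' (try body) → 'G' (except Exception) → 'C' (after the try/except). Output: EGC

Answer: EGC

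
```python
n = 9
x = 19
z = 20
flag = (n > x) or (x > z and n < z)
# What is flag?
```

Trace:
`n = 9` → n = 9
`x = 19` → x = 19
`z = 20` → z = 20
`flag = (n > x) or (x > z and n < z)` → flag = False
So flag = False

Answer: False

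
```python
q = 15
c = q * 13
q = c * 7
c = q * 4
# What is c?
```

Trace:
`q = 15` → q = 15
`c = q * 13` → c = 195
`q = c * 7` → q = 1365
`c = q * 4` → c = 5460
So c = 5460

Answer: 5460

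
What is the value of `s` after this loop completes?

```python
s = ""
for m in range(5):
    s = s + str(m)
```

Concatenate digits 0 to 4
`s` takes the values: "" → "0" → "01" → "012" → "0123" → "01234"

Answer: "01234"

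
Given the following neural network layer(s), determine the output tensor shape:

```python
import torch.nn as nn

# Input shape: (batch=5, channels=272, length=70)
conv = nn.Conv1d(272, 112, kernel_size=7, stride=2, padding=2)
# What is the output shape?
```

Input: (5, 272, 70) -> Output: (5, 112, 34)

Answer: (5, 112, 34)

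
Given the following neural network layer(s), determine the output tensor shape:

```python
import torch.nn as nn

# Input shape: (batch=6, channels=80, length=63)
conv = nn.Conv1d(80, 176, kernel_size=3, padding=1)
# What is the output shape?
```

Input: (6, 80, 63) -> Output: (6, 176, 63)

Answer: (6, 176, 63)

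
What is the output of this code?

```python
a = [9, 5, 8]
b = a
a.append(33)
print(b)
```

Key concept: basic list aliasing.
Step by step:
`a = [9, 5, 8]` → a = [9, 5, 8]
`b = a` → b = [9, 5, 8] (same object as a)
`a.append(33)` → a = [9, 5, 8, 33] (same object as b); b = [9, 5, 8, 33] (same object as a)
`print(b)` → prints [9, 5, 8, 33]

Answer: [9, 5, 8, 33]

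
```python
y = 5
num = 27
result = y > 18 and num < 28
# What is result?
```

Trace:
`y = 5` → y = 5
`num = 27` → num = 27
`result = y > 18 and num < 28` → result = False
So result = False

Answer: False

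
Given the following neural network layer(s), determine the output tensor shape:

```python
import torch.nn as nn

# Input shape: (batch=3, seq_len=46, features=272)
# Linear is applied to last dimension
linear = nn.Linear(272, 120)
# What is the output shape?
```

Input: (3, 46, 272) -> Output: (3, 46, 120)

Answer: (3, 46, 120)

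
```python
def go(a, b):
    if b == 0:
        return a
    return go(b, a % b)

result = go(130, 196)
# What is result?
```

go(130, 196) -> go(196, 130) -> go(130, 66) -> go(66, 64) -> go(64, 2) -> go(2, 0) -> 2

Answer: 2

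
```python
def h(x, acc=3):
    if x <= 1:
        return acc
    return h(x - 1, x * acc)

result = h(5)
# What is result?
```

Accumulator trace (n, acc): (5, 3) -> (4, 15) -> (3, 60) -> (2, 180) -> (1, 360) -> return 360

Answer: 360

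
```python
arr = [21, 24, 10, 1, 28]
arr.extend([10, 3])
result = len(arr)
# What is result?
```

Trace:
`arr = [21, 24, 10, 1, 28]` → arr = [21, 24, 10, 1, 28]
`arr.extend([10, 3])` → arr = [21, 24, 10, 1, 28, 10, 3]
`result = len(arr)` → result = 7
So result = 7

Answer: 7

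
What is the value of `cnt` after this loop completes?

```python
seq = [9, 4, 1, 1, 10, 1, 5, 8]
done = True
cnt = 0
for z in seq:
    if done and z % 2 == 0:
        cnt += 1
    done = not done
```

Count even values at even positions
`cnt` takes the values: 0 → 1

Answer: 1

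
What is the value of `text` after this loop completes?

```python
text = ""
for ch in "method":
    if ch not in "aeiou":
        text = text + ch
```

Remove vowels from 'method'
`text` takes the values: "" → "m" → "mt" → "mth" → "mthd"

Answer: "mthd"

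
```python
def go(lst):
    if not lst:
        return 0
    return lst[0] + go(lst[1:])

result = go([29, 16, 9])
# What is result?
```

29 + 16 + 9 + 0 = 54

Answer: 54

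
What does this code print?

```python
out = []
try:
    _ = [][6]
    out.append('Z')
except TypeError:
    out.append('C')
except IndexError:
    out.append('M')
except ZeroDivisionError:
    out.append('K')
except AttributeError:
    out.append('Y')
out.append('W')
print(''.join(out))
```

Execution trace: 'M' (except IndexError) → 'W' (after the try/except). Output: MW

Answer: MW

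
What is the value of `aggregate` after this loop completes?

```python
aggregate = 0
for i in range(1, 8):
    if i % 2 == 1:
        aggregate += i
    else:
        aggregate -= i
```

Add odd, subtract even
`aggregate` takes the values: 0 → 1 → -1 → 2 → -2 → 3 → -3 → 4

Answer: 4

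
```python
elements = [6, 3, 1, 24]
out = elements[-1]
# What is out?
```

Trace:
`elements = [6, 3, 1, 24]` → elements = [6, 3, 1, 24]
`out = elements[-1]` → out = 24
So out = 24

Answer: 24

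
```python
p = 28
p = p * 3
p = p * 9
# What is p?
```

Trace:
`p = 28` → p = 28
`p = p * 3` → p = 84
`p = p * 9` → p = 756
So p = 756

Answer: 756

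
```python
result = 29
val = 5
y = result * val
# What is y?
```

Trace:
`result = 29` → result = 29
`val = 5` → val = 5
`y = result * val` → y = 145
So y = 145

Answer: 145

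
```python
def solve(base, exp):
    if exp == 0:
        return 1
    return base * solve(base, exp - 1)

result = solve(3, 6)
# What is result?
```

solve(3, 6) = 3 * 3 * 3 * 3 * 3 * 3 = 729

Answer: 729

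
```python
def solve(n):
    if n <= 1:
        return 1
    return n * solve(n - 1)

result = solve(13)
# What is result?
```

solve(13) = 13 * 12 * 11 * 10 * 9 * 8 * 7 * 6 * 5 * 4 * 3 * 2 * 1 = 6227020800

Answer: 6227020800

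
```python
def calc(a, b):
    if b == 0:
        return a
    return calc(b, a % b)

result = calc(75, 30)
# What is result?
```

calc(75, 30) -> calc(30, 15) -> calc(15, 0) -> 15

Answer: 15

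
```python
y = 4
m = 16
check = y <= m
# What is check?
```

Trace:
`y = 4` → y = 4
`m = 16` → m = 16
`check = y <= m` → check = True
So check = True

Answer: True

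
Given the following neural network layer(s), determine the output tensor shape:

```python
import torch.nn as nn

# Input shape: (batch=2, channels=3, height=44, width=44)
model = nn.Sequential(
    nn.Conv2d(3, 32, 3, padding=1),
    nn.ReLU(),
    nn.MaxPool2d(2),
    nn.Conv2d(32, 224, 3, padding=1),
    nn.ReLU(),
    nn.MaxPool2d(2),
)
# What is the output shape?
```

Input: (2, 3, 44, 44) -> after first Conv2d: (2, 32, 44, 44) -> after first MaxPool2d: (2, 32, 22, 22) -> after second Conv2d: (2, 224, 22, 22) -> Output: (2, 224, 11, 11)

Answer: (2, 224, 11, 11)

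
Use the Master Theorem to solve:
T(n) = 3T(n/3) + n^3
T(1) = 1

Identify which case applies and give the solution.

a=3, b=3, f(n)=n^3. log_3(3) = 1. Since c=3 > 1 and the regularity condition holds (3(n/3)^3 = (3/3^3)n^3 with 3/3^3 < 1), Case 3 applies: T(n) = Θ(f(n)) = O(n^3).

Answer: O(n^3) - Case 3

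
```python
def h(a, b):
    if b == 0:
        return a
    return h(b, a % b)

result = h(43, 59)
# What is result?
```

h(43, 59) -> h(59, 43) -> h(43, 16) -> h(16, 11) -> h(11, 5) -> h(5, 1) -> h(1, 0) -> 1

Answer: 1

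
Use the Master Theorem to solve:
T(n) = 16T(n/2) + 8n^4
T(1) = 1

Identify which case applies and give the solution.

a=16, b=2, f(n)=8n^4. log_2(16) = 4. Since c=4 = 4, Case 2 applies: T(n) = Θ(n^log_b(a) · log n) = O(n^4 log n).

Answer: O(n^4 log n) - Case 2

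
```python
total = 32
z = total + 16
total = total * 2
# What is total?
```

Trace:
`total = 32` → total = 32
`z = total + 16` → z = 48
`total = total * 2` → total = 64
So total = 64

Answer: 64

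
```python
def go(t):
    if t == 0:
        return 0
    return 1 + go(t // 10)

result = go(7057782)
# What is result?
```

Count of digits of 7057782: 7

Answer: 7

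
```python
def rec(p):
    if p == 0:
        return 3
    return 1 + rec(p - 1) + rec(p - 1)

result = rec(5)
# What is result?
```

rec(p) = 1 + 2·rec(p-1), rec(0)=3. Closed form: (3+1)·2^5 - 1 = 127.

Answer: 127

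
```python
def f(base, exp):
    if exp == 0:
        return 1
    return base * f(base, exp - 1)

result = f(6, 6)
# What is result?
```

f(6, 6) = 6 * 6 * 6 * 6 * 6 * 6 = 46656

Answer: 46656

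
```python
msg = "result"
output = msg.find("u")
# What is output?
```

Trace:
`msg = "result"` → msg = 'result'
`output = msg.find("u")` → output = 3
So output = 3

Answer: 3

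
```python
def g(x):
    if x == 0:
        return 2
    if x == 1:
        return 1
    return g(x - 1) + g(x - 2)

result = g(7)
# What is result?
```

Build up from base cases: g(0)=2, g(1)=1, g(2)=3, g(3)=4, g(4)=7, g(5)=11, g(6)=18, ..., g(7)=29

Answer: 29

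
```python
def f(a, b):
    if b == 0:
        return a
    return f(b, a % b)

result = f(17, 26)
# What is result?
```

f(17, 26) -> f(26, 17) -> f(17, 9) -> f(9, 8) -> f(8, 1) -> f(1, 0) -> 1

Answer: 1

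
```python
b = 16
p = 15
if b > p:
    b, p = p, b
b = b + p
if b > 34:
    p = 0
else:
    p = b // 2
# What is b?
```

Trace:
`b = 16` → b = 16
`p = 15` → p = 15
`if b > p: ...` → b > p is True → b = 15; p = 16
`b = b + p` → b = 31
`if b > 34: ...` → b > 34 is False, take else branch → p = 15
So b = 31

Answer: 31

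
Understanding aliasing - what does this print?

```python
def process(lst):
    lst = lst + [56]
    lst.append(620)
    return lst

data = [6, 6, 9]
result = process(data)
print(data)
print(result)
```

Key concept: rebinding parameter vs mutation.
Step by step:
`data = [6, 6, 9]` → data = [6, 6, 9]
`result = process(data)` → result = [6, 6, 9, 56, 620]
`print(data)` → prints [6, 6, 9]
`print(result)` → prints [6, 6, 9, 56, 620]

Answer:
[6, 6, 9]
[6, 6, 9, 56, 620]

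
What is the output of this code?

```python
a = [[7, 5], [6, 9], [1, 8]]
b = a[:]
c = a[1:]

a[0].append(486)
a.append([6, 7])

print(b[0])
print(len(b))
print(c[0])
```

Key concept: slice with nested mutation.
Step by step:
`a = [[7, 5], [6, 9], [1, 8]]` → a = [[7, 5], [6, 9], [1, 8]]
`b = a[:]` → b = [[7, 5], [6, 9], [1, 8]]
`c = a[1:]` → c = [[6, 9], [1, 8]]
`a[0].append(486)` → a = [[7, 5, 486], [6, 9], [1, 8]]; b = [[7, 5, 486], [6, 9], [1, 8]]
`a.append([6, 7])` → a = [[7, 5, 486], [6, 9], [1, 8], [6, 7]]
`print(b[0])` → prints [7, 5, 486]
`print(len(b))` → prints 3
`print(c[0])` → prints [6, 9]

Answer:
[7, 5, 486]
3
[6, 9]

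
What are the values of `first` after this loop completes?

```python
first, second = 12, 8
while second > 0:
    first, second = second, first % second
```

GCD of 12 and 8
`first` takes the values: 12 → 8 → 4

Answer: 4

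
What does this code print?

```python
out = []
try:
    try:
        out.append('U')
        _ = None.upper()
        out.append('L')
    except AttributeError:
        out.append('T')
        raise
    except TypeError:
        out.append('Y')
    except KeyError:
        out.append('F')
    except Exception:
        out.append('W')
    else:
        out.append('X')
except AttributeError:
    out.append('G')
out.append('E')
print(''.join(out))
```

Execution trace: 'U' (inner try body) → 'T' (inner except AttributeError) → 'G' (outer except AttributeError) → 'E' (after the try/except). Output: UTGE

Answer: UTGE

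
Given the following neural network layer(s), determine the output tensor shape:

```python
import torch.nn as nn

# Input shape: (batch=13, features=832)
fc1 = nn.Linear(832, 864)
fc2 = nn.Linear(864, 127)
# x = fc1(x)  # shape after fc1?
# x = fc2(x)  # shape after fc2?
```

Input: (13, 832) -> after fc1: (13, 864) -> Output: (13, 127)

Answer: (13, 127)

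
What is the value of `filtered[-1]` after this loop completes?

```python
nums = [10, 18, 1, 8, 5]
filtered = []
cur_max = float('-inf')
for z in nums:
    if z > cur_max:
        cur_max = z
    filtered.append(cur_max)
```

Running max ends at 18
`filtered` takes the values: [] → [10] → [10, 18] → [10, 18, 18] → [10, 18, 18, 18] → [10, 18, 18, 18, 18]
So `filtered[-1]` = 18

Answer: 18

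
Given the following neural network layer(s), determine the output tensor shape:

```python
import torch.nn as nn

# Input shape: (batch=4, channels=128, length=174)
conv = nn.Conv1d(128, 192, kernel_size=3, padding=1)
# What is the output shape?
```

Input: (4, 128, 174) -> Output: (4, 192, 174)

Answer: (4, 192, 174)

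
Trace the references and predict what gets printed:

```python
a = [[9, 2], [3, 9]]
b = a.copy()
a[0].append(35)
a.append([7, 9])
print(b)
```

Key concept: shallow copy with nested lists.
Step by step:
`a = [[9, 2], [3, 9]]` → a = [[9, 2], [3, 9]]
`b = a.copy()` → b = [[9, 2], [3, 9]]
`a[0].append(35)` → a = [[9, 2, 35], [3, 9]]; b = [[9, 2, 35], [3, 9]]
`a.append([7, 9])` → a = [[9, 2, 35], [3, 9], [7, 9]]
`print(b)` → prints [[9, 2, 35], [3, 9]]

Answer: [[9, 2, 35], [3, 9]]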